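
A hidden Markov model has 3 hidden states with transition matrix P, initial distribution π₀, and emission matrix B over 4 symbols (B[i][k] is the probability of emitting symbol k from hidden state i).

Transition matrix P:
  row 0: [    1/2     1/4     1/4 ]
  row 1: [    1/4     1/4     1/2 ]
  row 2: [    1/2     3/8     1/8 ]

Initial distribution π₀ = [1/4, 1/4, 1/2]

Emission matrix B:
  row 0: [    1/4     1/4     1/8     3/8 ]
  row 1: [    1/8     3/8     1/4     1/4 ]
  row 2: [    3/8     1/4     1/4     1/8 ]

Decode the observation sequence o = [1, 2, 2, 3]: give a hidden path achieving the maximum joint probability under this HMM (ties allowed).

t=0: δ = [6.250e-02, 9.375e-02, 1.250e-01]  (obs o_0=1)
t=1: δ = [7.812e-03, 1.172e-02, 1.172e-02]  ψ = [2, 2, 1]  (obs o_1=2)
t=2: δ = [7.324e-04, 1.099e-03, 1.465e-03]  ψ = [2, 2, 1]  (obs o_2=2)
t=3: δ = [2.747e-04, 1.373e-04, 6.866e-05]  ψ = [2, 2, 1]  (obs o_3=3)
backtrack: best end state = 0; path = [2, 1, 2, 0]

path = [2, 1, 2, 0]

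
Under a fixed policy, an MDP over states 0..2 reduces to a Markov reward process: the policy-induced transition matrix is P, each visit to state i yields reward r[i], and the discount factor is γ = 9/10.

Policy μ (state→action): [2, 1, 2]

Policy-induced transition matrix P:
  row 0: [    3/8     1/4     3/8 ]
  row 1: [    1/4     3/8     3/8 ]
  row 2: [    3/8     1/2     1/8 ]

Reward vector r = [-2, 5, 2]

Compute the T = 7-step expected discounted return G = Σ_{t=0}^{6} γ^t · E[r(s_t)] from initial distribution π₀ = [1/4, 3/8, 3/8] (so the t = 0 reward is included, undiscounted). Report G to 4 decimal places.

t=0: π = [0.2500, 0.3750, 0.3750], E[r] = 2.1250, γ^t·E[r] = 2.125000, running G = 2.125000
t=1: π = [0.3281, 0.3906, 0.2813], E[r] = 1.8594, γ^t·E[r] = 1.673438, running G = 3.798438
t=2: π = [0.3262, 0.3691, 0.3047], E[r] = 1.8027, γ^t·E[r] = 1.460215, running G = 5.258652
t=3: π = [0.3289, 0.3723, 0.2988], E[r] = 1.8015, γ^t·E[r] = 1.313303, running G = 6.571956
t=4: π = [0.3285, 0.3712, 0.3003], E[r] = 1.7999, γ^t·E[r] = 1.180912, running G = 7.752868
t=5: π = [0.3286, 0.3715, 0.2999], E[r] = 1.8001, γ^t·E[r] = 1.062918, running G = 8.815785
t=6: π = [0.3286, 0.3714, 0.3000], E[r] = 1.8000, γ^t·E[r] = 0.956588, running G = 9.772373

G = 9.7724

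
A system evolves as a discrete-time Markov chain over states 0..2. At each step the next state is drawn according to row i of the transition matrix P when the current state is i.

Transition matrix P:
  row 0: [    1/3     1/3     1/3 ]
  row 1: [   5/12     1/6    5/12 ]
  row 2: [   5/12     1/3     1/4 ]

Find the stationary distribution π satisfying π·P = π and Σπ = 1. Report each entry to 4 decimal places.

Balance equations π_j = Σ_i π_i·P[i][j]:
  π_0 = 1/3·π_0 + 5/12·π_1 + 5/12·π_2
  π_1 = 1/3·π_0 + 1/6·π_1 + 1/3·π_2
  normalize: π_0 + π_1 + π_2 = 1
Solving the linear system gives exactly π = [5/13, 2/7, 30/91].

π = [0.3846, 0.2857, 0.3297]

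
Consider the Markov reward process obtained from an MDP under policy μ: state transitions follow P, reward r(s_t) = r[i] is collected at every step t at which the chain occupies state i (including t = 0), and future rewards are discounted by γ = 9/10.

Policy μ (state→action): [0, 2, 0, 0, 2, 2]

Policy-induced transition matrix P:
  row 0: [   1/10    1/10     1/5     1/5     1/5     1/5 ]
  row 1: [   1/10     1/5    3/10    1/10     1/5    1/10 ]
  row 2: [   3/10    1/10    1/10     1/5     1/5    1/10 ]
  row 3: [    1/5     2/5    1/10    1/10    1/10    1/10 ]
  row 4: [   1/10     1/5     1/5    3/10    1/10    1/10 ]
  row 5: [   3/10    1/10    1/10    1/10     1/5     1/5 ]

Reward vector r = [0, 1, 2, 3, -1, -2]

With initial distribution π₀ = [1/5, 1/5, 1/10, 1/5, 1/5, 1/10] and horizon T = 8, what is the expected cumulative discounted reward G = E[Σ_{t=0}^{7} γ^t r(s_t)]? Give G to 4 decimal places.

t=0: π = [0.2000, 0.2000, 0.1000, 0.2000, 0.2000, 0.1000], E[r] = 0.6000, γ^t·E[r] = 0.600000, running G = 0.600000
t=1: π = [0.1600, 0.2000, 0.1800, 0.1700, 0.1600, 0.1300], E[r] = 0.6500, γ^t·E[r] = 0.585000, running G = 1.185000
t=2: π = [0.1790, 0.1870, 0.1720, 0.1660, 0.1670, 0.1290], E[r] = 0.6040, γ^t·E[r] = 0.489240, running G = 1.674240
t=3: π = [0.1768, 0.1852, 0.1720, 0.1685, 0.1667, 0.1308], E[r] = 0.6064, γ^t·E[r] = 0.442066, running G = 2.116306
t=4: π = [0.1774, 0.1857, 0.1714, 0.1682, 0.1665, 0.1308], E[r] = 0.6052, γ^t·E[r] = 0.397059, running G = 2.513364
t=5: π = [0.1773, 0.1857, 0.1715, 0.1682, 0.1665, 0.1308], E[r] = 0.6051, γ^t·E[r] = 0.357321, running G = 2.870685
t=6: π = [0.1773, 0.1857, 0.1715, 0.1682, 0.1665, 0.1308], E[r] = 0.6051, γ^t·E[r] = 0.321584, running G = 3.192269
t=7: π = [0.1773, 0.1857, 0.1715, 0.1682, 0.1665, 0.1308], E[r] = 0.6051, γ^t·E[r] = 0.289427, running G = 3.481697

G = 3.4817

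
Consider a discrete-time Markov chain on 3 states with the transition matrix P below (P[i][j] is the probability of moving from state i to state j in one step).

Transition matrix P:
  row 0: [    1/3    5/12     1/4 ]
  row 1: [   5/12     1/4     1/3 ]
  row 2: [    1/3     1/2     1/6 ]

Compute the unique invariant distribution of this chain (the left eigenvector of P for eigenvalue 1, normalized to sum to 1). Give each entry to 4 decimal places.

Balance equations π_j = Σ_i π_i·P[i][j]:
  π_0 = 1/3·π_0 + 5/12·π_1 + 1/3·π_2
  π_1 = 5/12·π_0 + 1/4·π_1 + 1/2·π_2
  normalize: π_0 + π_1 + π_2 = 1
Solving the linear system gives exactly π = [66/181, 68/181, 47/181].

π = [0.3646, 0.3757, 0.2597]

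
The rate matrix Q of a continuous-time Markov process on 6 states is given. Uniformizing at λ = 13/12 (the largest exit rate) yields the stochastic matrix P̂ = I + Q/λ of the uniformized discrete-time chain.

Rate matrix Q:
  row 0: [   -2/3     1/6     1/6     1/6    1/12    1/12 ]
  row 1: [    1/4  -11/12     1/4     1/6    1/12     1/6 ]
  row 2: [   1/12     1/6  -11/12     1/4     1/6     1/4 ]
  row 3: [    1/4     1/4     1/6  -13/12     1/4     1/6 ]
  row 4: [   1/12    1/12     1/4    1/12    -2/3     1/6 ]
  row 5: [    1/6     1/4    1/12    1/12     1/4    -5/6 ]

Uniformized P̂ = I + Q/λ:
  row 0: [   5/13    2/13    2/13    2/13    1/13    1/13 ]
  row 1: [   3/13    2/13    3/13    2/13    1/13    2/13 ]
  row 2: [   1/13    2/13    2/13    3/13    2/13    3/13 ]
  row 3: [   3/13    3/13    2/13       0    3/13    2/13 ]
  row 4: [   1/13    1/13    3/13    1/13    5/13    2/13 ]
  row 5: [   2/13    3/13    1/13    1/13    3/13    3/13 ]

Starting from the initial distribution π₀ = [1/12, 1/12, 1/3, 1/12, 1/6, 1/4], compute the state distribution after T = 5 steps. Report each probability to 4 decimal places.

π = [0.1917, 0.1609, 0.1685, 0.1206, 0.1936, 0.1648]

t=0: π = [0.0833, 0.0833, 0.3333, 0.0833, 0.1667, 0.2500]
t=1: π = [0.1474, 0.1667, 0.1538, 0.1346, 0.2051, 0.1923]
t=2: π = [0.1834, 0.1632, 0.1677, 0.1144, 0.2022, 0.1691]
t=3: π = [0.1891, 0.1601, 0.1689, 0.1206, 0.1956, 0.1656]
t=4: π = [0.1910, 0.1608, 0.1685, 0.1205, 0.1942, 0.1650]
t=5: π = [0.1917, 0.1609, 0.1685, 0.1206, 0.1936, 0.1648]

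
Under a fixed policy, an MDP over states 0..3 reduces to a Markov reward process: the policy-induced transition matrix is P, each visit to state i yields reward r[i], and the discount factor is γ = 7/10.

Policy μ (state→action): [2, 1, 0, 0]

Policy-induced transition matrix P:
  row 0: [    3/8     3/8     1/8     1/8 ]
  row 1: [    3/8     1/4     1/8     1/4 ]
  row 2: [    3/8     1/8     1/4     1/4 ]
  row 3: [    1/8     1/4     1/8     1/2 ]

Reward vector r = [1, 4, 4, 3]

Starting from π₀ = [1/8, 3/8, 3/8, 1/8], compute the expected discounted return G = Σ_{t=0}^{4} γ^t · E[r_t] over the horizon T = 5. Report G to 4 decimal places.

t=0: π = [0.1250, 0.3750, 0.3750, 0.1250], E[r] = 3.5000, γ^t·E[r] = 3.500000, running G = 3.500000
t=1: π = [0.3438, 0.2188, 0.1719, 0.2656], E[r] = 2.7031, γ^t·E[r] = 1.892188, running G = 5.392188
t=2: π = [0.3086, 0.2715, 0.1465, 0.2734], E[r] = 2.8008, γ^t·E[r] = 1.372383, running G = 6.764570
t=3: π = [0.3066, 0.2703, 0.1433, 0.2798], E[r] = 2.8003, γ^t·E[r] = 0.960500, running G = 7.725071
t=4: π = [0.3051, 0.2704, 0.1429, 0.2816], E[r] = 2.8032, γ^t·E[r] = 0.673054, running G = 8.398125

G = 8.3981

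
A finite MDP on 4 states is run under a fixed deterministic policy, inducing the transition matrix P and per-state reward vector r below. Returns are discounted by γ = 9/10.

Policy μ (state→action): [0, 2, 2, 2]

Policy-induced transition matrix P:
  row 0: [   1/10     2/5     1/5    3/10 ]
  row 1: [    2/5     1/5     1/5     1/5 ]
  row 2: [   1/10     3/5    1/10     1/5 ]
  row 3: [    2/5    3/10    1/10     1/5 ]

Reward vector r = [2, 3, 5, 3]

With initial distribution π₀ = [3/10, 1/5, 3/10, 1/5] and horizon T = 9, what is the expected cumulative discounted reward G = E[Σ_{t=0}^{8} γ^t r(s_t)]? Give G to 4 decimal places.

t=0: π = [0.3000, 0.2000, 0.3000, 0.2000], E[r] = 3.3000, γ^t·E[r] = 3.300000, running G = 3.300000
t=1: π = [0.2200, 0.4000, 0.1500, 0.2300], E[r] = 3.0800, γ^t·E[r] = 2.772000, running G = 6.072000
t=2: π = [0.2890, 0.3270, 0.1620, 0.2220], E[r] = 3.0350, γ^t·E[r] = 2.458350, running G = 8.530350
t=3: π = [0.2647, 0.3448, 0.1616, 0.2289], E[r] = 3.0585, γ^t·E[r] = 2.229647, running G = 10.759997
t=4: π = [0.2721, 0.3405, 0.1610, 0.2265], E[r] = 3.0498, γ^t·E[r] = 2.000967, running G = 12.760964
t=5: π = [0.2701, 0.3414, 0.1613, 0.2272], E[r] = 3.0524, γ^t·E[r] = 1.802432, running G = 14.563395
t=6: π = [0.2706, 0.3412, 0.1612, 0.2270], E[r] = 3.0517, γ^t·E[r] = 1.621803, running G = 16.185198
t=7: π = [0.2705, 0.3413, 0.1612, 0.2271], E[r] = 3.0519, γ^t·E[r] = 1.459711, running G = 17.644909
t=8: π = [0.2705, 0.3413, 0.1612, 0.2270], E[r] = 3.0518, γ^t·E[r] = 1.313721, running G = 18.958630

G = 18.9586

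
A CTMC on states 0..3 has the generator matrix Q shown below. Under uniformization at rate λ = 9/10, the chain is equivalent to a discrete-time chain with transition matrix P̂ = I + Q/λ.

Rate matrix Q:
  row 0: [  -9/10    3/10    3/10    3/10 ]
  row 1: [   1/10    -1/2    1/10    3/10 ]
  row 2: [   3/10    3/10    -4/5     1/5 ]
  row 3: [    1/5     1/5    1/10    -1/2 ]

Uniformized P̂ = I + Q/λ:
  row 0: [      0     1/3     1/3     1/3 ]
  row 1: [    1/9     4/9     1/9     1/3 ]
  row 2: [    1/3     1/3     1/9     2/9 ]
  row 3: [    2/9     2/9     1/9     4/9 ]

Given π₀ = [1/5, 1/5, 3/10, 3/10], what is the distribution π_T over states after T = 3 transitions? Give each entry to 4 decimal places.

t=0: π = [0.2000, 0.2000, 0.3000, 0.3000]
t=1: π = [0.1889, 0.3222, 0.1556, 0.3333]
t=2: π = [0.1617, 0.3321, 0.1531, 0.3531]
t=3: π = [0.1664, 0.3310, 0.1471, 0.3556]

π = [0.1664, 0.3310, 0.1471, 0.3556]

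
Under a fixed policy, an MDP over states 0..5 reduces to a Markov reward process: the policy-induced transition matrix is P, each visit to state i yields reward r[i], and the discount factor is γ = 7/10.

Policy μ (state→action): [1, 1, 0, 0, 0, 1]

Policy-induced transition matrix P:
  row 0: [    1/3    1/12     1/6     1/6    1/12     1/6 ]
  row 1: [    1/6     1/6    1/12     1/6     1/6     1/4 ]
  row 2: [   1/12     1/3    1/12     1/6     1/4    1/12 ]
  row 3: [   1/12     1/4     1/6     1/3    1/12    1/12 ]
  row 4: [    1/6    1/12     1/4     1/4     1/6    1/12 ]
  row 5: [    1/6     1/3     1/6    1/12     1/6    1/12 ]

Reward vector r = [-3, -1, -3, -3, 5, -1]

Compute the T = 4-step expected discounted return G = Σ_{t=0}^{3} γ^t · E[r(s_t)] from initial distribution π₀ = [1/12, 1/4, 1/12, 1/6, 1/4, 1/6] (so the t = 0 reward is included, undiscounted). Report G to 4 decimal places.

G = -1.8992

t=0: π = [0.0833, 0.2500, 0.0833, 0.1667, 0.2500, 0.1667], E[r] = -0.1667, γ^t·E[r] = -0.166667, running G = -0.166667
t=1: π = [0.1597, 0.1944, 0.1597, 0.2014, 0.1528, 0.1319], E[r] = -1.1250, γ^t·E[r] = -0.787500, running G = -0.954167
t=2: π = [0.1632, 0.2060, 0.1499, 0.2020, 0.1499, 0.1291], E[r] = -1.1308, γ^t·E[r] = -0.554086, running G = -1.508252
t=3: π = [0.1645, 0.2039, 0.1495, 0.2021, 0.1487, 0.1313], E[r] = -1.1399, γ^t·E[r] = -0.390970, running G = -1.899222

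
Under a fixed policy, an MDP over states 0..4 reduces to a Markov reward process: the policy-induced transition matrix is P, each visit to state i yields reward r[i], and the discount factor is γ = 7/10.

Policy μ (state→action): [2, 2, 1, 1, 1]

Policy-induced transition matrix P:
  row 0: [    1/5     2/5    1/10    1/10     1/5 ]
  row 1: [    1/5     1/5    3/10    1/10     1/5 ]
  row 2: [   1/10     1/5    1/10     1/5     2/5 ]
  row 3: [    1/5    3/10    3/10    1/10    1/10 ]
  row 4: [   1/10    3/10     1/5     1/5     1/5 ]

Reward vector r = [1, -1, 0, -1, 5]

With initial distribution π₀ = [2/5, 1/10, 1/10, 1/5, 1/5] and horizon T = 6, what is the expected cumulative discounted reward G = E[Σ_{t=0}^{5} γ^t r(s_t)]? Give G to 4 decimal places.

G = 2.6934

t=0: π = [0.4000, 0.1000, 0.1000, 0.2000, 0.2000], E[r] = 1.1000, γ^t·E[r] = 1.100000, running G = 1.100000
t=1: π = [0.1700, 0.3200, 0.1800, 0.1300, 0.2000], E[r] = 0.7200, γ^t·E[r] = 0.504000, running G = 1.604000
t=2: π = [0.1620, 0.2670, 0.2100, 0.1380, 0.2230], E[r] = 0.8720, γ^t·E[r] = 0.427280, running G = 2.031280
t=3: π = [0.1567, 0.2685, 0.2033, 0.1433, 0.2282], E[r] = 0.8859, γ^t·E[r] = 0.303864, running G = 2.335144
t=4: π = [0.1569, 0.2685, 0.2052, 0.1432, 0.2263], E[r] = 0.8769, γ^t·E[r] = 0.210534, running G = 2.545678
t=5: π = [0.1568, 0.2683, 0.2050, 0.1432, 0.2267], E[r] = 0.8790, γ^t·E[r] = 0.147731, running G = 2.693409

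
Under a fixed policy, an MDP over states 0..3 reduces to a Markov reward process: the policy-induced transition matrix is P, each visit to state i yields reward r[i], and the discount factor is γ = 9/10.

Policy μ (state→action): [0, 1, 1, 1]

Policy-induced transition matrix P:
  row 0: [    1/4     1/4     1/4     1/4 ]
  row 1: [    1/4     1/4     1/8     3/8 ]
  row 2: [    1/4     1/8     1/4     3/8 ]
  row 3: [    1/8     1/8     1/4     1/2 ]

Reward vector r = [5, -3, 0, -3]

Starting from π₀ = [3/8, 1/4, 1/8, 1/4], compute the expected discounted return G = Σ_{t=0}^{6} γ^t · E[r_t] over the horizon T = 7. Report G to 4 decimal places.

G = -2.5009

t=0: π = [0.3750, 0.2500, 0.1250, 0.2500], E[r] = 0.3750, γ^t·E[r] = 0.375000, running G = 0.375000
t=1: π = [0.2188, 0.2031, 0.2188, 0.3594], E[r] = -0.5938, γ^t·E[r] = -0.534375, running G = -0.159375
t=2: π = [0.2051, 0.1777, 0.2246, 0.3926], E[r] = -0.6855, γ^t·E[r] = -0.555293, running G = -0.714668
t=3: π = [0.2009, 0.1729, 0.2278, 0.3984], E[r] = -0.7092, γ^t·E[r] = -0.517028, running G = -1.231696
t=4: π = [0.2002, 0.1717, 0.2284, 0.3997], E[r] = -0.7133, γ^t·E[r] = -0.467968, running G = -1.699663
t=5: π = [0.2000, 0.1715, 0.2285, 0.3999], E[r] = -0.7141, γ^t·E[r] = -0.421660, running G = -2.121323
t=6: π = [0.2000, 0.1714, 0.2286, 0.4000], E[r] = -0.7142, γ^t·E[r] = -0.379579, running G = -2.500902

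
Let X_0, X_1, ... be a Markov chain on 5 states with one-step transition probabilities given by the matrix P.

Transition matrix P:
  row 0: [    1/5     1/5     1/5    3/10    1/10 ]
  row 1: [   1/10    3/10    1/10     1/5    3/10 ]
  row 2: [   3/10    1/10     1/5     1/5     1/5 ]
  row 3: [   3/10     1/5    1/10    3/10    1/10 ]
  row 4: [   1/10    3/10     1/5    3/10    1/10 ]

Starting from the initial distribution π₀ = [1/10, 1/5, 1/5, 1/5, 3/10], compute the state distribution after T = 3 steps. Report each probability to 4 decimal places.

t=0: π = [0.1000, 0.2000, 0.2000, 0.2000, 0.3000]
t=1: π = [0.1900, 0.2300, 0.1600, 0.2600, 0.1600]
t=2: π = [0.2030, 0.2230, 0.1510, 0.2610, 0.1620]
t=3: π = [0.2027, 0.2234, 0.1516, 0.2626, 0.1597]

π = [0.2027, 0.2234, 0.1516, 0.2626, 0.1597]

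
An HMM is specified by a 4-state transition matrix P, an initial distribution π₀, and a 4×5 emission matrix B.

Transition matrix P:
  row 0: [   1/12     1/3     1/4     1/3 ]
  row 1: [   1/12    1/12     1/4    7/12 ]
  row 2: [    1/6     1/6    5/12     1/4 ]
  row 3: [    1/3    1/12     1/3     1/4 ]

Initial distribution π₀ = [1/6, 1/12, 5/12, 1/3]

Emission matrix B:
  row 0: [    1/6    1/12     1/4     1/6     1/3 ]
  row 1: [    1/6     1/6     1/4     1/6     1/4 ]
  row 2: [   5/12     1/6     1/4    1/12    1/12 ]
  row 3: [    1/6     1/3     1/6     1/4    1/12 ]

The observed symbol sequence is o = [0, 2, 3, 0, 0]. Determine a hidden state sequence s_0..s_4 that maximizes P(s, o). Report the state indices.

t=0: δ = [2.778e-02, 1.389e-02, 1.736e-01, 5.556e-02]  (obs o_0=0)
t=1: δ = [7.234e-03, 7.234e-03, 1.808e-02, 7.234e-03]  ψ = [2, 2, 2, 2]  (obs o_1=2)
t=2: δ = [5.023e-04, 5.023e-04, 6.279e-04, 1.130e-03]  ψ = [2, 2, 2, 2]  (obs o_2=3)
t=3: δ = [6.279e-05, 2.791e-05, 1.570e-04, 4.884e-05]  ψ = [3, 0, 3, 1]  (obs o_3=0)
t=4: δ = [4.361e-06, 4.361e-06, 2.725e-05, 6.541e-06]  ψ = [2, 2, 2, 2]  (obs o_4=0)
backtrack: best end state = 2; path = [2, 2, 3, 2, 2]

path = [2, 2, 3, 2, 2]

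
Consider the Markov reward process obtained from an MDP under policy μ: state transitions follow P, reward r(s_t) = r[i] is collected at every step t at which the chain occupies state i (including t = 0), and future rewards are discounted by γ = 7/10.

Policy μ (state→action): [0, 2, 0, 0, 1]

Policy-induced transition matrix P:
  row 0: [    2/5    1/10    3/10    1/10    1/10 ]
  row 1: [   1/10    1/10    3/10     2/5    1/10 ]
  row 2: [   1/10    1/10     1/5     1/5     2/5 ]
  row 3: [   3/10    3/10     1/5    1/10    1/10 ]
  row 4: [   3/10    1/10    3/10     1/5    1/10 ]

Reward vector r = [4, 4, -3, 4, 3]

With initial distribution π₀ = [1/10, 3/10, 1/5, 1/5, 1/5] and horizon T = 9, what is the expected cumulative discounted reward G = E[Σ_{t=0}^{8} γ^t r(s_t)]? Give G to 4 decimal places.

t=0: π = [0.1000, 0.3000, 0.2000, 0.2000, 0.2000], E[r] = 2.4000, γ^t·E[r] = 2.400000, running G = 2.400000
t=1: π = [0.2100, 0.1400, 0.2600, 0.2300, 0.1600], E[r] = 2.0200, γ^t·E[r] = 1.414000, running G = 3.814000
t=2: π = [0.2410, 0.1460, 0.2510, 0.1840, 0.1780], E[r] = 2.0650, γ^t·E[r] = 1.011850, running G = 4.825850
t=3: π = [0.2447, 0.1368, 0.2565, 0.1867, 0.1753], E[r] = 2.0292, γ^t·E[r] = 0.696016, running G = 5.521866
t=4: π = [0.2458, 0.1373, 0.2557, 0.1842, 0.1770], E[r] = 2.0333, γ^t·E[r] = 0.488193, running G = 6.010059
t=5: π = [0.2460, 0.1368, 0.2560, 0.1845, 0.1767], E[r] = 2.0312, γ^t·E[r] = 0.341388, running G = 6.351447
t=6: π = [0.2460, 0.1369, 0.2560, 0.1843, 0.1768], E[r] = 2.0315, γ^t·E[r] = 0.239007, running G = 6.590454
t=7: π = [0.2460, 0.1369, 0.2560, 0.1843, 0.1768], E[r] = 2.0314, γ^t·E[r] = 0.167295, running G = 6.757749
t=8: π = [0.2460, 0.1369, 0.2560, 0.1843, 0.1768], E[r] = 2.0314, γ^t·E[r] = 0.117108, running G = 6.874857

G = 6.8749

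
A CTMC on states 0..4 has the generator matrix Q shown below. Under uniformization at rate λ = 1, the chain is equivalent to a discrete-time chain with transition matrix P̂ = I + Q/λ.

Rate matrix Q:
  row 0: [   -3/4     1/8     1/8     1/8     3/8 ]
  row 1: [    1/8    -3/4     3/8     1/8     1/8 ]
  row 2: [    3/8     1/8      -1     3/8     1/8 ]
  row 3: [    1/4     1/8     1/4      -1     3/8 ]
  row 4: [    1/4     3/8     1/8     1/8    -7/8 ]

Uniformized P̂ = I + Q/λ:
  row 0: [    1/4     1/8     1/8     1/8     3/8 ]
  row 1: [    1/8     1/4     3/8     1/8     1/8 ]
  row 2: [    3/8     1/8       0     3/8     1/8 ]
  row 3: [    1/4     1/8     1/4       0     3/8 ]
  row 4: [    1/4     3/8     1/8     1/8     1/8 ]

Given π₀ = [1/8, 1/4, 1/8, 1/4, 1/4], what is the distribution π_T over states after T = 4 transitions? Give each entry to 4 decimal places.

t=0: π = [0.1250, 0.2500, 0.1250, 0.2500, 0.2500]
t=1: π = [0.2344, 0.2188, 0.2031, 0.1250, 0.2188]
t=2: π = [0.2480, 0.2070, 0.1699, 0.1602, 0.2148]
t=3: π = [0.2454, 0.2046, 0.1755, 0.1475, 0.2271]
t=4: π = [0.2464, 0.2073, 0.1726, 0.1505, 0.2232]

π = [0.2464, 0.2073, 0.1726, 0.1505, 0.2232]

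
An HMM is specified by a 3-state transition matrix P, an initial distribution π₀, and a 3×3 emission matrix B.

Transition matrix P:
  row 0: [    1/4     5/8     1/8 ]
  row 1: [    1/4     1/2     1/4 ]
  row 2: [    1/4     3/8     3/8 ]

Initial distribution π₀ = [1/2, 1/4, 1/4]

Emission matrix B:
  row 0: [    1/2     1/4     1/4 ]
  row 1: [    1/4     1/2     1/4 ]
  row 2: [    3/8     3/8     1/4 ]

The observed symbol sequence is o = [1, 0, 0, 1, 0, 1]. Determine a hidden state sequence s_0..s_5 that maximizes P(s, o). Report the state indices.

t=0: δ = [1.250e-01, 1.250e-01, 9.375e-02]  (obs o_0=1)
t=1: δ = [1.562e-02, 1.953e-02, 1.318e-02]  ψ = [0, 0, 2]  (obs o_1=0)
t=2: δ = [2.441e-03, 2.441e-03, 1.854e-03]  ψ = [1, 0, 2]  (obs o_2=0)
t=3: δ = [1.526e-04, 7.629e-04, 2.607e-04]  ψ = [0, 0, 2]  (obs o_3=1)
t=4: δ = [9.537e-05, 9.537e-05, 7.153e-05]  ψ = [1, 1, 1]  (obs o_4=0)
t=5: δ = [5.960e-06, 2.980e-05, 1.006e-05]  ψ = [0, 0, 2]  (obs o_5=1)
backtrack: best end state = 1; path = [0, 1, 0, 1, 0, 1]

path = [0, 1, 0, 1, 0, 1]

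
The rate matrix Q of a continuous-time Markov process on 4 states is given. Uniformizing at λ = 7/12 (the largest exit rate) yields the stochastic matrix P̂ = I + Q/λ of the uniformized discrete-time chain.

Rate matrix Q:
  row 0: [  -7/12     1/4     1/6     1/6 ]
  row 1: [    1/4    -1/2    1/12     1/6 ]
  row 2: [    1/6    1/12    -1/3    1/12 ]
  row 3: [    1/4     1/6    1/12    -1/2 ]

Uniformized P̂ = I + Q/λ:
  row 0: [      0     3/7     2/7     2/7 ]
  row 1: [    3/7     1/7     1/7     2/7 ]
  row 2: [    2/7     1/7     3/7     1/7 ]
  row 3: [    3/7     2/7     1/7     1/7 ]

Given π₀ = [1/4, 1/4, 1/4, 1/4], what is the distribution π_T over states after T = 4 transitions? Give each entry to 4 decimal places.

π = [0.2738, 0.2529, 0.2550, 0.2182]

t=0: π = [0.2500, 0.2500, 0.2500, 0.2500]
t=1: π = [0.2857, 0.2500, 0.2500, 0.2143]
t=2: π = [0.2704, 0.2551, 0.2551, 0.2194]
t=3: π = [0.2762, 0.2515, 0.2544, 0.2179]
t=4: π = [0.2738, 0.2529, 0.2550, 0.2182]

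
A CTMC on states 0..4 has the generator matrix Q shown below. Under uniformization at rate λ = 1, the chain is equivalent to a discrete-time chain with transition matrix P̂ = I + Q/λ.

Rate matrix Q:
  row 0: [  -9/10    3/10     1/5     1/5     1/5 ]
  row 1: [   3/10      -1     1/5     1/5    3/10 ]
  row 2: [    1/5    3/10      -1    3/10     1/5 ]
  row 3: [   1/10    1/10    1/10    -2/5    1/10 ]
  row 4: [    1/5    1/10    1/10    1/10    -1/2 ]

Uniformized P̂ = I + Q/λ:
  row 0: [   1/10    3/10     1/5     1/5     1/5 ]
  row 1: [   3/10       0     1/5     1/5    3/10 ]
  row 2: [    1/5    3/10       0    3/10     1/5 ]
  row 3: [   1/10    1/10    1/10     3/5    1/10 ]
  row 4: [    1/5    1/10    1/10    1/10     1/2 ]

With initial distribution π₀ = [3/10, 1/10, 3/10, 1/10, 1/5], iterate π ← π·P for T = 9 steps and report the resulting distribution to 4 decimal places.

t=0: π = [0.3000, 0.1000, 0.3000, 0.1000, 0.2000]
t=1: π = [0.1700, 0.2100, 0.1100, 0.2500, 0.2600]
t=2: π = [0.1790, 0.1350, 0.1270, 0.2850, 0.2740]
t=3: π = [0.1671, 0.1477, 0.1187, 0.2993, 0.2672]
t=4: π = [0.1681, 0.1424, 0.1196, 0.3049, 0.2650]
t=5: π = [0.1669, 0.1433, 0.1191, 0.3074, 0.2633]
t=6: π = [0.1669, 0.1429, 0.1191, 0.3085, 0.2626]
t=7: π = [0.1667, 0.1429, 0.1191, 0.3091, 0.2622]
t=8: π = [0.1667, 0.1429, 0.1191, 0.3093, 0.2620]
t=9: π = [0.1667, 0.1429, 0.1191, 0.3094, 0.2620]

π = [0.1667, 0.1429, 0.1191, 0.3094, 0.2620]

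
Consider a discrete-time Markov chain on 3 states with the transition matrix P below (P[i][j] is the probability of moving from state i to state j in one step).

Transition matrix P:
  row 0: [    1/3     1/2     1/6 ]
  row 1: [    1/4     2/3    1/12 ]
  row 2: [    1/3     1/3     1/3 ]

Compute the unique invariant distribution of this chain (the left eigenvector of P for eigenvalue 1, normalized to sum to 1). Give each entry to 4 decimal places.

π = [0.2857, 0.5714, 0.1429]

Balance equations π_j = Σ_i π_i·P[i][j]:
  π_0 = 1/3·π_0 + 1/4·π_1 + 1/3·π_2
  π_1 = 1/2·π_0 + 2/3·π_1 + 1/3·π_2
  normalize: π_0 + π_1 + π_2 = 1
Solving the linear system gives exactly π = [2/7, 4/7, 1/7].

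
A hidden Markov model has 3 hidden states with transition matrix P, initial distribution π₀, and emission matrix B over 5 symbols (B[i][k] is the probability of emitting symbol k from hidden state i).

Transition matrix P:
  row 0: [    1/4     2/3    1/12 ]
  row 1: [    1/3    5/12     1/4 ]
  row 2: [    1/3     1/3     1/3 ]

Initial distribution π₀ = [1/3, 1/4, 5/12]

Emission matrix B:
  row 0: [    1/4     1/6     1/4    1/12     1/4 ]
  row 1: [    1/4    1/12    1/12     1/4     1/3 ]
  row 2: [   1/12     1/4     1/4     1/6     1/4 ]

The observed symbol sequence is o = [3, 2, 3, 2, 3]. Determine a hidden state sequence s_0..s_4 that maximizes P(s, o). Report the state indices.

path = [2, 0, 1, 0, 1]

t=0: δ = [2.778e-02, 6.250e-02, 6.944e-02]  (obs o_0=3)
t=1: δ = [5.787e-03, 2.170e-03, 5.787e-03]  ψ = [2, 1, 2]  (obs o_1=2)
t=2: δ = [1.608e-04, 9.645e-04, 3.215e-04]  ψ = [2, 0, 2]  (obs o_2=3)
t=3: δ = [8.038e-05, 3.349e-05, 6.028e-05]  ψ = [1, 1, 1]  (obs o_3=2)
t=4: δ = [1.674e-06, 1.340e-05, 3.349e-06]  ψ = [0, 0, 2]  (obs o_4=3)
backtrack: best end state = 1; path = [2, 0, 1, 0, 1]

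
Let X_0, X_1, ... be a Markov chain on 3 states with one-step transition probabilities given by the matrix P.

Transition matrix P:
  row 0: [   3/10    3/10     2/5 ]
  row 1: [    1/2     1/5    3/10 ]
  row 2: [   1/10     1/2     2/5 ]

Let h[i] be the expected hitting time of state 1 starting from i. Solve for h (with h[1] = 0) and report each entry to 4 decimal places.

h = [2.6316, 0.0000, 2.1053]

First-step conditioning: h[1] = 0; for i ≠ 1, h[i] = 1 + Σ_k P[i][k]·h[k].
  h[0] = 1 + 3/10·h[0] + 2/5·h[2]
  h[2] = 1 + 1/10·h[0] + 2/5·h[2]
Solving the 2×2 linear system over states ≠ 1 gives exactly h = [50/19, 0, 40/19] (h[1] = 0 is the target).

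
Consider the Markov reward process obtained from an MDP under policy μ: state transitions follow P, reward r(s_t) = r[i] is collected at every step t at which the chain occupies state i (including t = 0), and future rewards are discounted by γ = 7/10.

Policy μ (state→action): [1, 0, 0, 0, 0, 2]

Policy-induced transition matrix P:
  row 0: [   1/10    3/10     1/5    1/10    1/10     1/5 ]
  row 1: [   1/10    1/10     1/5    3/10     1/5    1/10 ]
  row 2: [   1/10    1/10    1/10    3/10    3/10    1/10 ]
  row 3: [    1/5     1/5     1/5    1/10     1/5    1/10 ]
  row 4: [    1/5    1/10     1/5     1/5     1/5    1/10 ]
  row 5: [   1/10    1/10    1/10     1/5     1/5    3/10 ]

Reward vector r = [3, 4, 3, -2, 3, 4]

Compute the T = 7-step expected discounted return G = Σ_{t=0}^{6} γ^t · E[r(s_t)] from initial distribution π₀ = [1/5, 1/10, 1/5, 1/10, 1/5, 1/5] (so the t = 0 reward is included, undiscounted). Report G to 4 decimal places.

G = 7.5442

t=0: π = [0.2000, 0.1000, 0.2000, 0.1000, 0.2000, 0.2000], E[r] = 2.8000, γ^t·E[r] = 2.800000, running G = 2.800000
t=1: π = [0.1300, 0.1500, 0.1600, 0.2000, 0.2000, 0.1600], E[r] = 2.3100, γ^t·E[r] = 1.617000, running G = 4.417000
t=2: π = [0.1400, 0.1460, 0.1680, 0.1980, 0.2030, 0.1450], E[r] = 2.3010, γ^t·E[r] = 1.127490, running G = 5.544490
t=3: π = [0.1401, 0.1478, 0.1687, 0.1976, 0.2028, 0.1430], E[r] = 2.3028, γ^t·E[r] = 0.789860, running G = 6.334350
t=4: π = [0.1400, 0.1478, 0.1688, 0.1979, 0.2029, 0.1426], E[r] = 2.3010, γ^t·E[r] = 0.552468, running G = 6.886818
t=5: π = [0.1401, 0.1478, 0.1689, 0.1979, 0.2029, 0.1425], E[r] = 2.3010, γ^t·E[r] = 0.386725, running G = 7.273543
t=6: π = [0.1401, 0.1478, 0.1689, 0.1979, 0.2029, 0.1425], E[r] = 2.3010, γ^t·E[r] = 0.270706, running G = 7.544249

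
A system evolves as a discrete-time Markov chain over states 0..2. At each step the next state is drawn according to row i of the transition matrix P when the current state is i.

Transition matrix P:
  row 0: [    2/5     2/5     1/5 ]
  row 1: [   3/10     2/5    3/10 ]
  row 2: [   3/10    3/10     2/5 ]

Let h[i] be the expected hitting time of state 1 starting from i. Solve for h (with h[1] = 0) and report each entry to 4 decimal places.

First-step conditioning: h[1] = 0; for i ≠ 1, h[i] = 1 + Σ_k P[i][k]·h[k].
  h[0] = 1 + 2/5·h[0] + 1/5·h[2]
  h[2] = 1 + 3/10·h[0] + 2/5·h[2]
Solving the 2×2 linear system over states ≠ 1 gives exactly h = [8/3, 0, 3] (h[1] = 0 is the target).

h = [2.6667, 0.0000, 3.0000]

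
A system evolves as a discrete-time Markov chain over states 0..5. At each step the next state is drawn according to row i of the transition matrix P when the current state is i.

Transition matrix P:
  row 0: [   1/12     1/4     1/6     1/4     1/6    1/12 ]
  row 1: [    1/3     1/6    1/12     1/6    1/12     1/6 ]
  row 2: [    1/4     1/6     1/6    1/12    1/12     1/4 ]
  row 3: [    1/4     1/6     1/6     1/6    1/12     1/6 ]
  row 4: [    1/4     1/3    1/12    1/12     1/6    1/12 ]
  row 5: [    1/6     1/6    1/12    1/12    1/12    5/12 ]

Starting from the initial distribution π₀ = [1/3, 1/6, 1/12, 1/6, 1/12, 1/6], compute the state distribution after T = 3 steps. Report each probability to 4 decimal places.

π = [0.2138, 0.2032, 0.1243, 0.1491, 0.1108, 0.1988]

t=0: π = [0.3333, 0.1667, 0.0833, 0.1667, 0.0833, 0.1667]
t=1: π = [0.1944, 0.2083, 0.1319, 0.1667, 0.1181, 0.1806]
t=2: π = [0.2199, 0.2025, 0.1244, 0.1470, 0.1094, 0.1968]
t=3: π = [0.2138, 0.2032, 0.1243, 0.1491, 0.1108, 0.1988]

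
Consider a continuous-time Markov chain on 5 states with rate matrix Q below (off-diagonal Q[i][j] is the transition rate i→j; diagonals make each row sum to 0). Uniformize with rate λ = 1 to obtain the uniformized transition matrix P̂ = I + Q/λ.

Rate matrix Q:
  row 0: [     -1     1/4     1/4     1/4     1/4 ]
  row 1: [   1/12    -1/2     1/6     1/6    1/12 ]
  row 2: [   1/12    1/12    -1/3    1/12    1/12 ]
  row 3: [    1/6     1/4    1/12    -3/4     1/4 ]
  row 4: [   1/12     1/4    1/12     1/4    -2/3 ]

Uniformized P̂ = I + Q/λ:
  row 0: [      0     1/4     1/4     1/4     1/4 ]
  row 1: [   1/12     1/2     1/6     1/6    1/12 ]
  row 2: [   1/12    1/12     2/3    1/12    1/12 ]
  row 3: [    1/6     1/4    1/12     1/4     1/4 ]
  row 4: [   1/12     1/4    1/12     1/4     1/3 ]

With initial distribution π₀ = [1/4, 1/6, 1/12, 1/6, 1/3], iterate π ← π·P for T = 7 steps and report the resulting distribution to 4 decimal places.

π = [0.0908, 0.2705, 0.2873, 0.1799, 0.1715]

t=0: π = [0.2500, 0.1667, 0.0833, 0.1667, 0.3333]
t=1: π = [0.0764, 0.2778, 0.1875, 0.2222, 0.2361]
t=2: π = [0.0955, 0.2882, 0.2286, 0.1956, 0.1921]
t=3: π = [0.0917, 0.2840, 0.2566, 0.1879, 0.1799]
t=4: π = [0.0914, 0.2782, 0.2720, 0.1836, 0.1749]
t=5: π = [0.0910, 0.2742, 0.2804, 0.1815, 0.1729]
t=6: π = [0.0909, 0.2718, 0.2849, 0.1804, 0.1720]
t=7: π = [0.0908, 0.2705, 0.2873, 0.1799, 0.1715]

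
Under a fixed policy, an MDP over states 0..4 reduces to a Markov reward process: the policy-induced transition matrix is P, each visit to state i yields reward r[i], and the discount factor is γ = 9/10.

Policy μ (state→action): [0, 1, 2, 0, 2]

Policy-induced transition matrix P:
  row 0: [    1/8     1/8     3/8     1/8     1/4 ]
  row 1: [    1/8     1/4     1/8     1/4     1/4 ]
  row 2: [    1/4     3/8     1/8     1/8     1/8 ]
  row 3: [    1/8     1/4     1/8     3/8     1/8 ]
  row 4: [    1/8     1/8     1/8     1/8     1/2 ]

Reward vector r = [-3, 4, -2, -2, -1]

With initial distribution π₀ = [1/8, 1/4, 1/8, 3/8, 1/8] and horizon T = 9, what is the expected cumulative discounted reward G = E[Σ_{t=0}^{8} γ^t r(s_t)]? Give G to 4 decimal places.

G = -3.3255

t=0: π = [0.1250, 0.2500, 0.1250, 0.3750, 0.1250], E[r] = -0.5000, γ^t·E[r] = -0.500000, running G = -0.500000
t=1: π = [0.1406, 0.2344, 0.1563, 0.2500, 0.2188], E[r] = -0.5156, γ^t·E[r] = -0.464063, running G = -0.964063
t=2: π = [0.1445, 0.2246, 0.1602, 0.2168, 0.2539], E[r] = -0.5430, γ^t·E[r] = -0.439805, running G = -1.403867
t=3: π = [0.1450, 0.2202, 0.1611, 0.2073, 0.2664], E[r] = -0.5574, γ^t·E[r] = -0.406325, running G = -1.810192
t=4: π = [0.1451, 0.2187, 0.1613, 0.2043, 0.2705], E[r] = -0.5623, γ^t·E[r] = -0.368916, running G = -2.179108
t=5: π = [0.1452, 0.2182, 0.1613, 0.2034, 0.2719], E[r] = -0.5640, γ^t·E[r] = -0.333061, running G = -2.512169
t=6: π = [0.1452, 0.2180, 0.1613, 0.2031, 0.2724], E[r] = -0.5646, γ^t·E[r] = -0.300062, running G = -2.812231
t=7: π = [0.1452, 0.2180, 0.1613, 0.2030, 0.2725], E[r] = -0.5648, γ^t·E[r] = -0.270149, running G = -3.082380
t=8: π = [0.1452, 0.2179, 0.1613, 0.2030, 0.2726], E[r] = -0.5649, γ^t·E[r] = -0.243162, running G = -3.325542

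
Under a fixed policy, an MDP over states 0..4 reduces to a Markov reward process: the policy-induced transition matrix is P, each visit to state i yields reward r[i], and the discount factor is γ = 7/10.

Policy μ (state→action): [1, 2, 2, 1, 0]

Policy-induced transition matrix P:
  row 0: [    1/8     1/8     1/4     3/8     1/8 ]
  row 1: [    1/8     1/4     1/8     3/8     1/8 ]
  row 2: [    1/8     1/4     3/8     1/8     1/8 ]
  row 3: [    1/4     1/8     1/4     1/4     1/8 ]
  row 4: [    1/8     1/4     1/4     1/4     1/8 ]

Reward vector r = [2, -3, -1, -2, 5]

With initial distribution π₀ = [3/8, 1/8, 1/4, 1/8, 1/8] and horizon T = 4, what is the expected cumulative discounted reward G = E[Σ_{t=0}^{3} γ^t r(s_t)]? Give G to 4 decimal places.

t=0: π = [0.3750, 0.1250, 0.2500, 0.1250, 0.1250], E[r] = 0.5000, γ^t·E[r] = 0.500000, running G = 0.500000
t=1: π = [0.1406, 0.1875, 0.2656, 0.2813, 0.1250], E[r] = -0.4844, γ^t·E[r] = -0.339063, running G = 0.160938
t=2: π = [0.1602, 0.1973, 0.2598, 0.2578, 0.1250], E[r] = -0.4219, γ^t·E[r] = -0.206719, running G = -0.045781
t=3: π = [0.1572, 0.1978, 0.2578, 0.2622, 0.1250], E[r] = -0.4360, γ^t·E[r] = -0.149560, running G = -0.195341

G = -0.1953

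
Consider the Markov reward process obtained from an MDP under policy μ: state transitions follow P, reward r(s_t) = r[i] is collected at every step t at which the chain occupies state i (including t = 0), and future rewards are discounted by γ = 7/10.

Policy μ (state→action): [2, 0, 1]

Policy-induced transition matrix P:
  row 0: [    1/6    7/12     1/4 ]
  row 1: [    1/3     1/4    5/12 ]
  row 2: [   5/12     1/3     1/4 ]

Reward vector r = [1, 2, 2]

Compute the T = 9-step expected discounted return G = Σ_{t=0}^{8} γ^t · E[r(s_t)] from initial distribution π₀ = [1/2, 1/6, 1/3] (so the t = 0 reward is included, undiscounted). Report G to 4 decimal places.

G = 5.2403

t=0: π = [0.5000, 0.1667, 0.3333], E[r] = 1.5000, γ^t·E[r] = 1.500000, running G = 1.500000
t=1: π = [0.2778, 0.4444, 0.2778], E[r] = 1.7222, γ^t·E[r] = 1.205556, running G = 2.705556
t=2: π = [0.3102, 0.3657, 0.3241], E[r] = 1.6898, γ^t·E[r] = 0.828009, running G = 3.533565
t=3: π = [0.3086, 0.3804, 0.3110], E[r] = 1.6914, γ^t·E[r] = 0.580136, running G = 4.113701
t=4: π = [0.3078, 0.3788, 0.3134], E[r] = 1.6922, γ^t·E[r] = 0.406296, running G = 4.519996
t=5: π = [0.3081, 0.3787, 0.3131], E[r] = 1.6919, γ^t·E[r] = 0.284349, running G = 4.804346
t=6: π = [0.3081, 0.3788, 0.3131], E[r] = 1.6919, γ^t·E[r] = 0.199054, running G = 5.003400
t=7: π = [0.3081, 0.3788, 0.3131], E[r] = 1.6919, γ^t·E[r] = 0.139337, running G = 5.142736
t=8: π = [0.3081, 0.3788, 0.3131], E[r] = 1.6919, γ^t·E[r] = 0.097536, running G = 5.240272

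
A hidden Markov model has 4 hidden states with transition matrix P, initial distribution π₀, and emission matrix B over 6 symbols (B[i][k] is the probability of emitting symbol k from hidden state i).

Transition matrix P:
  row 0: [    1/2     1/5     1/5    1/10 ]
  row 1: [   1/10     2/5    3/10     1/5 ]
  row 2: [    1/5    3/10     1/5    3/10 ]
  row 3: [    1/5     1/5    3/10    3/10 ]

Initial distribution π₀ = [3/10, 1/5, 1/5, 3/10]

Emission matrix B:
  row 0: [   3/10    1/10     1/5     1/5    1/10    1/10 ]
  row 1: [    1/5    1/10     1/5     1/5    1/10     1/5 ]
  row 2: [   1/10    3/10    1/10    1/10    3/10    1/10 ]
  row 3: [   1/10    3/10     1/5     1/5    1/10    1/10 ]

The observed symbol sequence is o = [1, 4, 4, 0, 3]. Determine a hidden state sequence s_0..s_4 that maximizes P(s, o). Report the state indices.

path = [3, 2, 2, 0, 0]

t=0: δ = [3.000e-02, 2.000e-02, 6.000e-02, 9.000e-02]  (obs o_0=1)
t=1: δ = [1.800e-03, 1.800e-03, 8.100e-03, 2.700e-03]  ψ = [3, 2, 3, 3]  (obs o_1=4)
t=2: δ = [1.620e-04, 2.430e-04, 4.860e-04, 2.430e-04]  ψ = [2, 2, 2, 2]  (obs o_2=4)
t=3: δ = [2.916e-05, 2.916e-05, 9.720e-06, 1.458e-05]  ψ = [2, 2, 2, 2]  (obs o_3=0)
t=4: δ = [2.916e-06, 2.333e-06, 8.748e-07, 1.166e-06]  ψ = [0, 1, 1, 1]  (obs o_4=3)
backtrack: best end state = 0; path = [3, 2, 2, 0, 0]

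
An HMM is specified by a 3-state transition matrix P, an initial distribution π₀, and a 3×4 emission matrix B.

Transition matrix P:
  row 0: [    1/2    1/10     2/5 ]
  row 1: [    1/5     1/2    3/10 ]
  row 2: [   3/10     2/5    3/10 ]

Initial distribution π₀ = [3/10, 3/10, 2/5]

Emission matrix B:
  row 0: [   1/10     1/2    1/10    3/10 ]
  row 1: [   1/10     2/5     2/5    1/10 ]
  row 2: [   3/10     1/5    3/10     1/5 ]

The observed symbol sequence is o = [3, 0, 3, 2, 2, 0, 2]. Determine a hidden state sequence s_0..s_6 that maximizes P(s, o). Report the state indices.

t=0: δ = [9.000e-02, 3.000e-02, 8.000e-02]  (obs o_0=3)
t=1: δ = [4.500e-03, 3.200e-03, 1.080e-02]  ψ = [0, 2, 0]  (obs o_1=0)
t=2: δ = [9.720e-04, 4.320e-04, 6.480e-04]  ψ = [2, 2, 2]  (obs o_2=3)
t=3: δ = [4.860e-05, 1.037e-04, 1.166e-04]  ψ = [0, 2, 0]  (obs o_3=2)
t=4: δ = [3.499e-06, 2.074e-05, 1.050e-05]  ψ = [2, 1, 2]  (obs o_4=2)
t=5: δ = [4.147e-07, 1.037e-06, 1.866e-06]  ψ = [1, 1, 1]  (obs o_5=0)
t=6: δ = [5.599e-08, 2.986e-07, 1.680e-07]  ψ = [2, 2, 2]  (obs o_6=2)
backtrack: best end state = 1; path = [0, 2, 2, 1, 1, 2, 1]

path = [0, 2, 2, 1, 1, 2, 1]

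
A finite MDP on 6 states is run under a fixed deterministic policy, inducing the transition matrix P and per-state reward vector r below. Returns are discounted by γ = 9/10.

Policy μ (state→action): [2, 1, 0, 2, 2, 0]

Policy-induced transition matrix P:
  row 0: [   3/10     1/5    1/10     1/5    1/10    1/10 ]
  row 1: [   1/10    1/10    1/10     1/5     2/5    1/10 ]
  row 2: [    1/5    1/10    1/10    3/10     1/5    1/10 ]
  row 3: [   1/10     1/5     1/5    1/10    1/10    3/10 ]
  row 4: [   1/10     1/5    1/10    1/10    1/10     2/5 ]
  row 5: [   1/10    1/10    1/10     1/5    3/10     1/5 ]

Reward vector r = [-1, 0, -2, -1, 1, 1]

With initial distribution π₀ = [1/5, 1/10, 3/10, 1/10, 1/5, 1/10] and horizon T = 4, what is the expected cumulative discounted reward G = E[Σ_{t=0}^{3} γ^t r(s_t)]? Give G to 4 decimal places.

G = -1.0192

t=0: π = [0.2000, 0.1000, 0.3000, 0.1000, 0.2000, 0.1000], E[r] = -0.6000, γ^t·E[r] = -0.600000, running G = -0.600000
t=1: π = [0.1700, 0.1500, 0.1100, 0.2000, 0.1800, 0.1900], E[r] = -0.2200, γ^t·E[r] = -0.198000, running G = -0.798000
t=2: π = [0.1450, 0.1550, 0.1200, 0.1730, 0.1940, 0.2130], E[r] = -0.1510, γ^t·E[r] = -0.122310, running G = -0.920310
t=3: π = [0.1410, 0.1512, 0.1173, 0.1753, 0.2011, 0.2141], E[r] = -0.1357, γ^t·E[r] = -0.098925, running G = -1.019235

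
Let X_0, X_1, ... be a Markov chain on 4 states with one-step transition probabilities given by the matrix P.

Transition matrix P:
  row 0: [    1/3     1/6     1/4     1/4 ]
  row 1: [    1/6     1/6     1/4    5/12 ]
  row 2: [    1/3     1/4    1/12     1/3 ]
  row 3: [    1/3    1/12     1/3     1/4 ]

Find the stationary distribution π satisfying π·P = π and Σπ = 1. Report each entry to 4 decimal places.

π = [0.3064, 0.1616, 0.2355, 0.2966]

Balance equations π_j = Σ_i π_i·P[i][j]:
  π_0 = 1/3·π_0 + 1/6·π_1 + 1/3·π_2 + 1/3·π_3
  π_1 = 1/6·π_0 + 1/6·π_1 + 1/4·π_2 + 1/12·π_3
  π_2 = 1/4·π_0 + 1/4·π_1 + 1/12·π_2 + 1/3·π_3
  normalize: π_0 + π_1 + π_2 + π_3 = 1
Solving the linear system gives exactly π = [311/1015, 164/1015, 239/1015, 43/145].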